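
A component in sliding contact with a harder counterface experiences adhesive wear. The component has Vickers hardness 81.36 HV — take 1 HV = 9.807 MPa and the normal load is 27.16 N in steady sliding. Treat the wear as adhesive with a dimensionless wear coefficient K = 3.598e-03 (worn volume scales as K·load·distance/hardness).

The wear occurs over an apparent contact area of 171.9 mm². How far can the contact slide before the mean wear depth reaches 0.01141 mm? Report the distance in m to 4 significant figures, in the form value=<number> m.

The intermediates are displayed rounded; the computation keeps exact precision, and one final rounding, at 4 significant figures.
Convert: Hardness H = 81.36 HV × 9.807 MPa/HV = 797.9 MPa = 7.979e+08 Pa.
Convert: Contact area A = 171.9 mm² = 1.719e-04 m².
Convert: Depth limit h_lim = 0.01141 mm = 1.141e-05 m.
Expressed in SI base units: W = 27.16 N, H = 7.979e+08 Pa, K = 3.598e-03.
Permissible volume V_lim = h_lim·A = 1.141e-05 · 1.719e-04 = 1.961e-09 m³.
So the life L = V_lim·H/(K·W) = 1.961e-09 · 7.979e+08 / (3.598e-03 · 27.16) = 16.01 m.

value=16.01 m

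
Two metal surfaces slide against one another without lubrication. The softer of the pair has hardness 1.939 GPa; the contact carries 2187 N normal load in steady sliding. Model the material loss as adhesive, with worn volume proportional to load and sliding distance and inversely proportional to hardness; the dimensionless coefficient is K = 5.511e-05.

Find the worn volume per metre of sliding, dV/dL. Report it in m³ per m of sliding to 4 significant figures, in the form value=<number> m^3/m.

Printed values are rounded. The computation carries exact precision; a lone final rounding to 4 significant figures.
Hardness H = 1.939 GPa = 1.939e+09 Pa.
Working in SI base units: W = 2187 N, H = 1.939e+09 Pa, K = 5.511e-05.
Rate of wear dV/dL = K·W/H: 5.511e-05 · 2187 / 1.939e+09 = 6.216e-11 m³/m.

value=6.216e-11 m^3/m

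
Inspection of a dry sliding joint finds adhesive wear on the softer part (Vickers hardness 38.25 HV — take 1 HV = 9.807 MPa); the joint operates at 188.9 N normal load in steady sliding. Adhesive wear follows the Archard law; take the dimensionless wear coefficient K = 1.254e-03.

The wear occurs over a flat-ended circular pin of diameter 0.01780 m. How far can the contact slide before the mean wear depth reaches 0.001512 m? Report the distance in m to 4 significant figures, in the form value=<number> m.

value=595.8 m

The computation keeps full precision. The intermediates are shown rounded — rounded just once, at 4 significant figures.
Convert: Hardness H = 38.25 HV × 9.807 MPa/HV = 375.1 MPa = 3.751e+08 Pa.
Convert: Contact area A = π·d²/4 = π·(0.01780 m)²/4 = 2.488e-04 m².
SI base units throughout: W = 188.9 N, H = 3.751e+08 Pa, K = 1.254e-03.
At the depth limit, V_lim = h_lim·A = 0.001512 · 2.488e-04 = 3.763e-07 m³.
Sliding life L = V_lim·H/(K·W) = 3.763e-07 · 3.751e+08 / (1.254e-03 · 188.9) = 595.8 m.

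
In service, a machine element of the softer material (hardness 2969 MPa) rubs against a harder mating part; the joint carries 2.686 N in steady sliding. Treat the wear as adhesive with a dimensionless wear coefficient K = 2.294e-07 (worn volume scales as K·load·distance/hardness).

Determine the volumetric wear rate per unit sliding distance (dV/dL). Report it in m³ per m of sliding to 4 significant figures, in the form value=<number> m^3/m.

value=2.075e-16 m^3/m

The intermediates are shown rounded. Every step keeps exact precision, and rounded just once, at 4 significant digits.
Convert: Hardness H = 2969 MPa = 2.969e+09 Pa.
In SI base units, W = 2.686 N, H = 2.969e+09 Pa, K = 2.294e-07.
Sliding wear rate dV/dL = K·W/H — distance-free: 2.294e-07 · 2.686 / 2.969e+09 = 2.075e-16 m³/m.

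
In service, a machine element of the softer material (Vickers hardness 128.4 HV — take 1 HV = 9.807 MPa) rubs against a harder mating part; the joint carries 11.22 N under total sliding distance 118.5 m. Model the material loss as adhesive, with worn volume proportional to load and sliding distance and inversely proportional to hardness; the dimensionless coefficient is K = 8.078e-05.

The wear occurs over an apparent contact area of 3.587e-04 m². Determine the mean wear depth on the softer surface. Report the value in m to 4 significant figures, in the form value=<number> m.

Intermediate values are displayed rounded, and all arithmetic runs at full precision; a lone final rounding to four significant figures.
Hardness H = 128.4 HV × 9.807 MPa/HV = 1259 MPa = 1.259e+09 Pa.
Restated in SI base units: W = 11.22 N, H = 1.259e+09 Pa, K = 8.078e-05.
The Archard volume V = K·W·L/H = 8.078e-05 · 11.22 · 118.5 / 1.259e+09 = 8.529e-11 m³.
Mean depth h = V/A = 8.529e-11 / 3.587e-04 = 2.378e-07 m.

value=2.378e-07 m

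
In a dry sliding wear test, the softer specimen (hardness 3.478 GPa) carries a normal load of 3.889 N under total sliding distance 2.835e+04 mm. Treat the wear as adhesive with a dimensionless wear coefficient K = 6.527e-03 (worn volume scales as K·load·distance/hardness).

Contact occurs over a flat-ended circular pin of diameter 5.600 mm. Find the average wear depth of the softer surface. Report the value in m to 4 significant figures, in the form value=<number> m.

The algebra keeps full float precision. Intermediates are printed rounded, and a lone final rounding to 4 significant figures.
The distance L = 2.835e+04 mm = 28.35 m.
Hardness H = 3.478 GPa = 3.478e+09 Pa.
Pin diameter d = 5.600 mm = 0.005600 m. Contact area A = π·d²/4 = π·(0.005600 m)²/4 = 2.463e-05 m².
Working in SI base units: W = 3.889 N, H = 3.478e+09 Pa, K = 6.527e-03.
Volume removed: V = K·W·L/H = 6.527e-03 · 3.889 · 28.35 / 3.478e+09 = 2.069e-10 m³.
Mean depth h = V/A = 2.069e-10 / 2.463e-05 = 8.401e-06 m.

value=8.401e-06 m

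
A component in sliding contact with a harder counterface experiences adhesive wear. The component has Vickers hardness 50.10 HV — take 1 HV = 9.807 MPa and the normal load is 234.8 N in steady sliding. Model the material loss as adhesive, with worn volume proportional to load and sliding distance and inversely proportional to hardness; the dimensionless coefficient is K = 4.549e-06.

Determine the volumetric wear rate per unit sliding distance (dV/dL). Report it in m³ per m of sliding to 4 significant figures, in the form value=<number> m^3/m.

Every step maintains full float precision, and quoted intermediates are rounded, and a lone final rounding to four significant figures.
Hardness H = 50.10 HV × 9.807 MPa/HV = 491.3 MPa = 4.913e+08 Pa.
As SI base values: W = 234.8 N, H = 4.913e+08 Pa, K = 4.549e-06.
Wear rate dV/dL = K·W/H: 4.549e-06 · 234.8 / 4.913e+08 = 2.174e-12 m³/m.

value=2.174e-12 m^3/m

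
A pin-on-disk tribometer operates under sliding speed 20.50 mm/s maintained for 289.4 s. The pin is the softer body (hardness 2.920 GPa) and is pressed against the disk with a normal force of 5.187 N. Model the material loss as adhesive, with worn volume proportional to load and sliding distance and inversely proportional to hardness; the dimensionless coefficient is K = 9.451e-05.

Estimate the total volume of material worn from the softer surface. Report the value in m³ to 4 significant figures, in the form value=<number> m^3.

value=9.960e-13 m^3

Every step runs at full float precision; intermediates appear rounded; a single final rounding to 4 significant digits.
Sliding speed v = 20.50 mm/s = 0.02050 m/s. Total distance L = v·t = 0.02050 m/s × 289.4 s = 5.933 m.
Hardness H = 2.920 GPa = 2.920e+09 Pa.
Collected in SI base units: W = 5.187 N, H = 2.920e+09 Pa, K = 9.451e-05.
Apply Archard: V = K·W·L/H = 9.451e-05 · 5.187 · 5.933 / 2.920e+09 = 9.960e-13 m³.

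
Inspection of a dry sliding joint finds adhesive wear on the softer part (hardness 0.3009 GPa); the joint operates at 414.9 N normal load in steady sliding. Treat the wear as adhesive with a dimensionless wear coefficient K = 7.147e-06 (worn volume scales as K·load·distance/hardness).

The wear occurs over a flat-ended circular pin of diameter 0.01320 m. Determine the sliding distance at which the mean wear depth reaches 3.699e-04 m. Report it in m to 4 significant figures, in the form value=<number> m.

The algebra carries exact precision — the intermediates are printed rounded. Rounded once at the end to 4 significant digits.
Convert: Hardness H = 0.3009 GPa = 3.009e+08 Pa.
Convert: Contact area A = π·d²/4 = π·(0.01320 m)²/4 = 1.368e-04 m².
Working in SI base units: W = 414.9 N, H = 3.009e+08 Pa, K = 7.147e-06.
Permissible volume V_lim = h_lim·A = 3.699e-04 · 1.368e-04 = 5.062e-08 m³.
So the life L = V_lim·H/(K·W) = 5.062e-08 · 3.009e+08 / (7.147e-06 · 414.9) = 5137 m.

value=5137 m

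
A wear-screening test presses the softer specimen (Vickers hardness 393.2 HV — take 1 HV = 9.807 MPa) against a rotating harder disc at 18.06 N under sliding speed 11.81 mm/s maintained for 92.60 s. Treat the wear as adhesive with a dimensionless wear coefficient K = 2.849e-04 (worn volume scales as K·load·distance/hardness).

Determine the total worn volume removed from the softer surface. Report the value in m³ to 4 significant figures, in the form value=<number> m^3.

value=1.459e-12 m^3

Each operation keeps full precision, and displayed values are rounded — one last rounding, at 4 significant digits.
Sliding speed v = 11.81 mm/s = 0.01181 m/s. Path length L = v·t = 0.01181 m/s × 92.60 s = 1.094 m.
Hardness H = 393.2 HV × 9.807 MPa/HV = 3856 MPa = 3.856e+09 Pa.
As SI base values: W = 18.06 N, H = 3.856e+09 Pa, K = 2.849e-04.
By Archard's law, V = K·W·L/H = 2.849e-04 · 18.06 · 1.094 / 3.856e+09 = 1.459e-12 m³.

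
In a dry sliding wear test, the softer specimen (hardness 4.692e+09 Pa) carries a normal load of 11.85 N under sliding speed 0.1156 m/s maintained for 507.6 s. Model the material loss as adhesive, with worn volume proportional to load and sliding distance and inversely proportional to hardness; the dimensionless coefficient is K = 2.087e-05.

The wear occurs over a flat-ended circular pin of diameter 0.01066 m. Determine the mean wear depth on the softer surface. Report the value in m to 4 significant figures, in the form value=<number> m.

value=3.465e-08 m

The intermediates are displayed rounded — each operation holds full precision, and a lone final rounding to four significant digits.
Convert: Distance covered L = v·t = 0.1156 m/s × 507.6 s = 58.68 m.
Convert: Contact area A = π·d²/4 = π·(0.01066 m)²/4 = 8.925e-05 m².
Working in SI base units: W = 11.85 N, H = 4.692e+09 Pa, K = 2.087e-05.
Volume removed: V = K·W·L/H = 2.087e-05 · 11.85 · 58.68 / 4.692e+09 = 3.093e-12 m³.
Average depth h = V/A = 3.093e-12 / 8.925e-05 = 3.465e-08 m.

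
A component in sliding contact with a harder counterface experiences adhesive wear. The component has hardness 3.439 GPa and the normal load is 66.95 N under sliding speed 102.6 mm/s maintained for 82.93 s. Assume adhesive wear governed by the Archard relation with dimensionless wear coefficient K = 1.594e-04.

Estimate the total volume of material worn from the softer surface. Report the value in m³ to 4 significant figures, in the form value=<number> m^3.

value=2.640e-11 m^3

Every step runs at exact precision — intermediates are displayed rounded, and a lone final rounding to four significant figures.
Convert: Sliding speed v = 102.6 mm/s = 0.1026 m/s. Path length L = v·t = 0.1026 m/s × 82.93 s = 8.509 m.
Convert: Hardness H = 3.439 GPa = 3.439e+09 Pa.
Restated in SI base units: W = 66.95 N, H = 3.439e+09 Pa, K = 1.594e-04.
The Archard volume V = K·W·L/H = 1.594e-04 · 66.95 · 8.509 / 3.439e+09 = 2.640e-11 m³.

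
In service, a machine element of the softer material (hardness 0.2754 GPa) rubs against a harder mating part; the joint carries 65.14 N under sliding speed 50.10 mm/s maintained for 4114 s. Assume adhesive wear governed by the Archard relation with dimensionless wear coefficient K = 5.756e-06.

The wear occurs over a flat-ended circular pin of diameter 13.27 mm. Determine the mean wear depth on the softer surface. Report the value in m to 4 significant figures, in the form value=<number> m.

value=2.029e-06 m

Quoted intermediates are rounded; the computation carries full float precision; a lone final rounding: 4 significant figures.
Convert: Sliding speed v = 50.10 mm/s = 0.05010 m/s. The distance L = v·t = 0.05010 m/s × 4114 s = 206.1 m.
Convert: Hardness H = 0.2754 GPa = 2.754e+08 Pa.
Convert: Pin diameter d = 13.27 mm = 0.01327 m. Contact area A = π·d²/4 = π·(0.01327 m)²/4 = 1.383e-04 m².
Collected in SI base units: W = 65.14 N, H = 2.754e+08 Pa, K = 5.756e-06.
Archard relation: V = K·W·L/H = 5.756e-06 · 65.14 · 206.1 / 2.754e+08 = 2.806e-10 m³.
Depth h = V/A = 2.806e-10 / 1.383e-04 = 2.029e-06 m.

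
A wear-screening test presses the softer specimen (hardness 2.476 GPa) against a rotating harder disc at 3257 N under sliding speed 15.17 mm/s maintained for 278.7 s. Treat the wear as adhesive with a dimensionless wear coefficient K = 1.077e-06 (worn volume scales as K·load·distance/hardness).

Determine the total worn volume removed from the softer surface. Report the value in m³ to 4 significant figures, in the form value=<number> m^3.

value=5.990e-12 m^3

Each operation keeps full float precision — intermediate values are displayed rounded; one last rounding, at four significant digits.
Sliding speed v = 15.17 mm/s = 0.01517 m/s. Sliding distance L = v·t = 0.01517 m/s × 278.7 s = 4.228 m.
Hardness H = 2.476 GPa = 2.476e+09 Pa.
Working in SI base units: W = 3257 N, H = 2.476e+09 Pa, K = 1.077e-06.
By Archard's law, V = K·W·L/H = 1.077e-06 · 3257 · 4.228 / 2.476e+09 = 5.990e-12 m³.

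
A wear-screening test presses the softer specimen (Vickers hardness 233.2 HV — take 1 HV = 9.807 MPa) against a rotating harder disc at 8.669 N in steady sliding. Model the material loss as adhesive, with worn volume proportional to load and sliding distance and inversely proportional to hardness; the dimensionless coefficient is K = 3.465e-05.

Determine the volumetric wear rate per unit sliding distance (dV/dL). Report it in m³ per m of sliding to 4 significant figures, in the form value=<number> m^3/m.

value=1.313e-13 m^3/m

The intermediates are displayed rounded. The computation keeps full float precision — rounded once at the end, at four significant digits.
Hardness H = 233.2 HV × 9.807 MPa/HV = 2287 MPa = 2.287e+09 Pa.
In SI base units, W = 8.669 N, H = 2.287e+09 Pa, K = 3.465e-05.
Volumetric rate dV/dL = K·W/H — distance-free: 3.465e-05 · 8.669 / 2.287e+09 = 1.313e-13 m³/m.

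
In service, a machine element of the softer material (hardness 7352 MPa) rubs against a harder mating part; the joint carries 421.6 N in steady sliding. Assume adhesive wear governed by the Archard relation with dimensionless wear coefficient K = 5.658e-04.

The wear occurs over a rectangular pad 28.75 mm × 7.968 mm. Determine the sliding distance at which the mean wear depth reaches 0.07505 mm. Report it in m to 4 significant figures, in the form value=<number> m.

value=529.9 m

Each operation carries full precision. The intermediates are displayed rounded — rounded once at the end: four significant figures.
Hardness H = 7352 MPa = 7.352e+09 Pa.
Pad sides 28.75 mm × 7.968 mm = 0.02875 m × 0.007968 m. Contact area A = 0.02875 m × 0.007968 m = 2.291e-04 m².
Depth limit h_lim = 0.07505 mm = 7.505e-05 m.
SI base units throughout: W = 421.6 N, H = 7.352e+09 Pa, K = 5.658e-04.
Permissible volume V_lim = h_lim·A = 7.505e-05 · 2.291e-04 = 1.719e-08 m³.
Thus life L = V_lim·H/(K·W) = 1.719e-08 · 7.352e+09 / (5.658e-04 · 421.6) = 529.9 m.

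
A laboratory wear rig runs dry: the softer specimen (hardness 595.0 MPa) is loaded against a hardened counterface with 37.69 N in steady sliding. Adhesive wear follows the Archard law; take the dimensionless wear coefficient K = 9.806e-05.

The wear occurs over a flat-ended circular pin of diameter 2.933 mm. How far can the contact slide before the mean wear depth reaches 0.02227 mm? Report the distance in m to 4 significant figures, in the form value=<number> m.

Intermediates are displayed rounded. Each operation maintains exact precision. Rounded just once: 4 significant digits.
Convert: Hardness H = 595.0 MPa = 5.950e+08 Pa.
Convert: Pin diameter d = 2.933 mm = 0.002933 m. Contact area A = π·d²/4 = π·(0.002933 m)²/4 = 6.756e-06 m².
Convert: Depth limit h_lim = 0.02227 mm = 2.227e-05 m.
In SI base units, W = 37.69 N, H = 5.950e+08 Pa, K = 9.806e-05.
At the depth limit, V_lim = h_lim·A = 2.227e-05 · 6.756e-06 = 1.505e-10 m³.
Sliding life L = V_lim·H/(K·W) = 1.505e-10 · 5.950e+08 / (9.806e-05 · 37.69) = 24.22 m.

value=24.22 m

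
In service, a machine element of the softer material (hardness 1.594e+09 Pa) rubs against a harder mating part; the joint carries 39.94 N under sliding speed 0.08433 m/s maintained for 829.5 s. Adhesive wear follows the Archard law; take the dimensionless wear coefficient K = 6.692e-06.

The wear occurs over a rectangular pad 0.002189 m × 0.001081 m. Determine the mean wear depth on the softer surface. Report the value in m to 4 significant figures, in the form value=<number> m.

value=4.957e-06 m

Each operation maintains full float precision, and intermediates appear rounded, and rounded once at the end to 4 significant figures.
Path length L = v·t = 0.08433 m/s × 829.5 s = 69.95 m.
Contact area A = 0.002189 m × 0.001081 m = 2.366e-06 m².
Restated in SI base units: W = 39.94 N, H = 1.594e+09 Pa, K = 6.692e-06.
Archard volume V = K·W·L/H = 6.692e-06 · 39.94 · 69.95 / 1.594e+09 = 1.173e-11 m³.
Wear depth h = V/A = 1.173e-11 / 2.366e-06 = 4.957e-06 m.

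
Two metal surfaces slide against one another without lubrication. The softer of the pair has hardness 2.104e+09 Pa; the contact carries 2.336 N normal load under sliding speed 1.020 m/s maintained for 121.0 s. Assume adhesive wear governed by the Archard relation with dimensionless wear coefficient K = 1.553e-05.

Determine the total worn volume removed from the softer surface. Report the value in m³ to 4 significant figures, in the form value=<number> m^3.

Shown intermediates are rounded. The computation maintains exact precision — one final rounding: 4 significant figures.
Convert: Total distance L = v·t = 1.020 m/s × 121.0 s = 123.4 m.
In SI base units: W = 2.336 N, H = 2.104e+09 Pa, K = 1.553e-05.
Apply Archard: V = K·W·L/H = 1.553e-05 · 2.336 · 123.4 / 2.104e+09 = 2.128e-12 m³.

value=2.128e-12 m^3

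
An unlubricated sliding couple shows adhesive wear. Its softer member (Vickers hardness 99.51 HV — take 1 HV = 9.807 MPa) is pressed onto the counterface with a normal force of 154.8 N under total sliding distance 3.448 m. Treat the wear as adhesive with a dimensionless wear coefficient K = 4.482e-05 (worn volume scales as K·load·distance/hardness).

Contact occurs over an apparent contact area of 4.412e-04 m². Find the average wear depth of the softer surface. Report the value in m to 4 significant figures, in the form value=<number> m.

value=5.556e-08 m

Intermediate values are displayed rounded. All arithmetic keeps exact precision. Rounded just once: 4 significant digits.
Convert: Hardness H = 99.51 HV × 9.807 MPa/HV = 975.9 MPa = 9.759e+08 Pa.
Collected in SI base units: W = 154.8 N, H = 9.759e+08 Pa, K = 4.482e-05.
The Archard volume V = K·W·L/H = 4.482e-05 · 154.8 · 3.448 / 9.759e+08 = 2.451e-11 m³.
Depth of wear h = V/A = 2.451e-11 / 4.412e-04 = 5.556e-08 m.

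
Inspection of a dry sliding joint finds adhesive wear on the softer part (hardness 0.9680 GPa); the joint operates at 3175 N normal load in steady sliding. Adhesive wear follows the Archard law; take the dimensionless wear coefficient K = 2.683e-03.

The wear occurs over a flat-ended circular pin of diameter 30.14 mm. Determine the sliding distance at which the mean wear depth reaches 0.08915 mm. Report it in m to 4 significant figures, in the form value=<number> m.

value=7.228 m

Every step runs at exact precision; quoted intermediates are rounded. Rounded just once: four significant digits.
Convert: Hardness H = 0.9680 GPa = 9.680e+08 Pa.
Convert: Pin diameter d = 30.14 mm = 0.03014 m. Contact area A = π·d²/4 = π·(0.03014 m)²/4 = 7.135e-04 m².
Convert: Depth limit h_lim = 0.08915 mm = 8.915e-05 m.
As SI base values: W = 3175 N, H = 9.680e+08 Pa, K = 2.683e-03.
Limit volume V_lim = h_lim·A = 8.915e-05 · 7.135e-04 = 6.361e-08 m³.
Sliding life L = V_lim·H/(K·W) = 6.361e-08 · 9.680e+08 / (2.683e-03 · 3175) = 7.228 m.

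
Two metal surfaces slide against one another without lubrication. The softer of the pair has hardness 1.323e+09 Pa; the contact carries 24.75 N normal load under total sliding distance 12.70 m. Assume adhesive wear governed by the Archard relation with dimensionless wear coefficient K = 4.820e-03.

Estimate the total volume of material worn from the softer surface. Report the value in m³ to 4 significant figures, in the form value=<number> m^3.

value=1.145e-09 m^3

The intermediates are shown rounded. All arithmetic maintains exact precision. Rounded once at the end, at 4 significant digits.
In SI base units, W = 24.75 N, H = 1.323e+09 Pa, K = 4.820e-03.
Archard relation: V = K·W·L/H = 4.820e-03 · 24.75 · 12.70 / 1.323e+09 = 1.145e-09 m³.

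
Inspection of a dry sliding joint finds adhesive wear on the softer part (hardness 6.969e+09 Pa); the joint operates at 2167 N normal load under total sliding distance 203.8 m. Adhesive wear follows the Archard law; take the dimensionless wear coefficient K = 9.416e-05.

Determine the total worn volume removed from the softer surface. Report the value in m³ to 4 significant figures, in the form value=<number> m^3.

value=5.967e-09 m^3

All working math carries full precision, and intermediate values appear rounded. Rounded once at the end: 4 significant digits.
Expressed in SI base units: W = 2167 N, H = 6.969e+09 Pa, K = 9.416e-05.
The Archard volume V = K·W·L/H = 9.416e-05 · 2167 · 203.8 / 6.969e+09 = 5.967e-09 m³.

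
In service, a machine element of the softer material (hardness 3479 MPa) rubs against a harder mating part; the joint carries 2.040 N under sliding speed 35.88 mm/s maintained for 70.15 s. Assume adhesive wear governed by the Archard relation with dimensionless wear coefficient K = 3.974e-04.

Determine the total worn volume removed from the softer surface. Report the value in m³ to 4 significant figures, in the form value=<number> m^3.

value=5.865e-13 m^3

Each operation holds exact precision. Intermediate values are printed rounded. Rounded just once to four significant digits.
Sliding speed v = 35.88 mm/s = 0.03588 m/s. Sliding distance L = v·t = 0.03588 m/s × 70.15 s = 2.517 m.
Hardness H = 3479 MPa = 3.479e+09 Pa.
SI base units throughout: W = 2.040 N, H = 3.479e+09 Pa, K = 3.974e-04.
The Archard volume V = K·W·L/H = 3.974e-04 · 2.040 · 2.517 / 3.479e+09 = 5.865e-13 m³.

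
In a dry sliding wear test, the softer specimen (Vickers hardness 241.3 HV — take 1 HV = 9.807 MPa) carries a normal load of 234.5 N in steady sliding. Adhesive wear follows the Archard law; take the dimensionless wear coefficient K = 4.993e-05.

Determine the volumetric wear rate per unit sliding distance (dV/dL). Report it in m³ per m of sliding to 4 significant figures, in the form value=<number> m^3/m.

value=4.948e-12 m^3/m

Displayed values are rounded; every step runs at full precision. Rounded just once: 4 significant digits.
Convert: Hardness H = 241.3 HV × 9.807 MPa/HV = 2366 MPa = 2.366e+09 Pa.
As SI base values: W = 234.5 N, H = 2.366e+09 Pa, K = 4.993e-05.
Wear rate dV/dL = K·W/H: 4.993e-05 · 234.5 / 2.366e+09 = 4.948e-12 m³/m.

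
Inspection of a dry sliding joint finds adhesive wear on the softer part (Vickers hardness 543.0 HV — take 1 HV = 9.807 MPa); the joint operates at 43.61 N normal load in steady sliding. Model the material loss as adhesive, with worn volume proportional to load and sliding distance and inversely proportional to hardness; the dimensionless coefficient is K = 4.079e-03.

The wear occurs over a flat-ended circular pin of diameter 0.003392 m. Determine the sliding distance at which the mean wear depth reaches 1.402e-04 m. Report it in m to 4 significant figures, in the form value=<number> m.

value=37.93 m

The intermediates are displayed rounded — the algebra runs at exact precision. Rounded just once: 4 significant figures.
Hardness H = 543.0 HV × 9.807 MPa/HV = 5325 MPa = 5.325e+09 Pa.
Contact area A = π·d²/4 = π·(0.003392 m)²/4 = 9.037e-06 m².
Working in SI base units: W = 43.61 N, H = 5.325e+09 Pa, K = 4.079e-03.
Volume at the limit: V_lim = h_lim·A = 1.402e-04 · 9.037e-06 = 1.267e-09 m³.
So the life L = V_lim·H/(K·W) = 1.267e-09 · 5.325e+09 / (4.079e-03 · 43.61) = 37.93 m.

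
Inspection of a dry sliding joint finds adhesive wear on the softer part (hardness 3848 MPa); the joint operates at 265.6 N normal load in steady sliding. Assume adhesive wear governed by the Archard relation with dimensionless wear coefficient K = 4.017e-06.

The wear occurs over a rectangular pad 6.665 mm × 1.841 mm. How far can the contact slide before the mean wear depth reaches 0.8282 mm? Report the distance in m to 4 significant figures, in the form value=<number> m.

Intermediate values appear rounded, and each operation carries exact precision, and one final rounding to four significant digits.
Hardness H = 3848 MPa = 3.848e+09 Pa.
Pad sides 6.665 mm × 1.841 mm = 0.006665 m × 0.001841 m. Contact area A = 0.006665 m × 0.001841 m = 1.227e-05 m².
Depth limit h_lim = 0.8282 mm = 8.282e-04 m.
In SI base units, W = 265.6 N, H = 3.848e+09 Pa, K = 4.017e-06.
Limit volume V_lim = h_lim·A = 8.282e-04 · 1.227e-05 = 1.016e-08 m³.
So the life L = V_lim·H/(K·W) = 1.016e-08 · 3.848e+09 / (4.017e-06 · 265.6) = 3.665e+04 m.

value=3.665e+04 m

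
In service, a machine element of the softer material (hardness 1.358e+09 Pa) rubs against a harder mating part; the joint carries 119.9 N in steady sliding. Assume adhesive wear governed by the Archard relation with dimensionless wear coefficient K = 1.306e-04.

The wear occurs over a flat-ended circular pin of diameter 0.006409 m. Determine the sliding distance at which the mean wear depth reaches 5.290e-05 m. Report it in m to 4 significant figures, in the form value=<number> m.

value=148.0 m

All working math holds full precision — the intermediates are displayed rounded. Rounded just once to 4 significant figures.
Convert: Contact area A = π·d²/4 = π·(0.006409 m)²/4 = 3.226e-05 m².
Restated in SI base units: W = 119.9 N, H = 1.358e+09 Pa, K = 1.306e-04.
Volume at the limit: V_lim = h_lim·A = 5.290e-05 · 3.226e-05 = 1.707e-09 m³.
Sliding life L = V_lim·H/(K·W) = 1.707e-09 · 1.358e+09 / (1.306e-04 · 119.9) = 148.0 m.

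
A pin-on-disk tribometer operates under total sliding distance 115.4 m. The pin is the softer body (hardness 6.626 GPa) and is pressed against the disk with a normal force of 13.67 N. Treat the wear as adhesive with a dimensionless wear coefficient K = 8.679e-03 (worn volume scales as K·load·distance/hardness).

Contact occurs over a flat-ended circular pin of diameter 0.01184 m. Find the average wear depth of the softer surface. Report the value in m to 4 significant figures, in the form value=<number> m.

value=1.877e-05 m

Every step holds full float precision. Displayed values are rounded; a lone final rounding: four significant figures.
Convert: Hardness H = 6.626 GPa = 6.626e+09 Pa.
Convert: Contact area A = π·d²/4 = π·(0.01184 m)²/4 = 1.101e-04 m².
In SI base units, W = 13.67 N, H = 6.626e+09 Pa, K = 8.679e-03.
Archard volume V = K·W·L/H = 8.679e-03 · 13.67 · 115.4 / 6.626e+09 = 2.066e-09 m³.
Depth h = V/A = 2.066e-09 / 1.101e-04 = 1.877e-05 m.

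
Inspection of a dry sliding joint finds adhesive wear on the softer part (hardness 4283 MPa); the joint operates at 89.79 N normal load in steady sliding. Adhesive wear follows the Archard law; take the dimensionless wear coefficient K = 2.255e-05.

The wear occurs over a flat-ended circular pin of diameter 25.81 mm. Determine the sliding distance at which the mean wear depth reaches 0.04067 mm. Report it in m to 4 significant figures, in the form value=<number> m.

value=4.501e+04 m

Intermediates are printed rounded; the computation carries exact precision. Rounded once at the end to four significant figures.
Hardness H = 4283 MPa = 4.283e+09 Pa.
Pin diameter d = 25.81 mm = 0.02581 m. Contact area A = π·d²/4 = π·(0.02581 m)²/4 = 5.232e-04 m².
Depth limit h_lim = 0.04067 mm = 4.067e-05 m.
Restated in SI base units: W = 89.79 N, H = 4.283e+09 Pa, K = 2.255e-05.
Limit volume V_lim = h_lim·A = 4.067e-05 · 5.232e-04 = 2.128e-08 m³.
Thus life L = V_lim·H/(K·W) = 2.128e-08 · 4.283e+09 / (2.255e-05 · 89.79) = 4.501e+04 m.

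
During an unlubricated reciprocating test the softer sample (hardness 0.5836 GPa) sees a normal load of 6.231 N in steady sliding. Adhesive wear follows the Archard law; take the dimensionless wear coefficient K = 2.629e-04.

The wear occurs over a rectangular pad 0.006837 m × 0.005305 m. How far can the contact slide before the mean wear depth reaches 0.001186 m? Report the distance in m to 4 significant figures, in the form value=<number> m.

The algebra holds full float precision. Intermediate values appear rounded — a lone final rounding to four significant figures.
Convert: Hardness H = 0.5836 GPa = 5.836e+08 Pa.
Convert: Contact area A = 0.006837 m × 0.005305 m = 3.627e-05 m².
Expressed in SI base units: W = 6.231 N, H = 5.836e+08 Pa, K = 2.629e-04.
At the depth limit, V_lim = h_lim·A = 0.001186 · 3.627e-05 = 4.302e-08 m³.
Sliding life L = V_lim·H/(K·W) = 4.302e-08 · 5.836e+08 / (2.629e-04 · 6.231) = 1.533e+04 m.

value=1.533e+04 m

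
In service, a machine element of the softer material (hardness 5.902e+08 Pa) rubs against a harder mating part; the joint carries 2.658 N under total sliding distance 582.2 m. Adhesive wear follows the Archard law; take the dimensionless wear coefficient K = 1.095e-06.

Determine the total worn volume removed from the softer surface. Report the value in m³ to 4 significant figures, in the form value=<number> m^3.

All arithmetic keeps full precision — intermediate values are displayed rounded. Rounded just once to four significant figures.
SI base units throughout: W = 2.658 N, H = 5.902e+08 Pa, K = 1.095e-06.
By Archard's law, V = K·W·L/H = 1.095e-06 · 2.658 · 582.2 / 5.902e+08 = 2.871e-12 m³.

value=2.871e-12 m^3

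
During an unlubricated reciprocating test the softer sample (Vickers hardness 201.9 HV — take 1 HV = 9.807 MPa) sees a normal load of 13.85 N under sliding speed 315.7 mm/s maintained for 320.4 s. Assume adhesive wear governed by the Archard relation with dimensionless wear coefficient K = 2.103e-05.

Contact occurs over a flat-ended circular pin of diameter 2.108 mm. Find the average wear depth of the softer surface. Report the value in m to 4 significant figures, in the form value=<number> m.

value=4.263e-06 m

All working math holds full float precision, and printed values are rounded. Rounded just once, at four significant figures.
Sliding speed v = 315.7 mm/s = 0.3157 m/s. Distance L = v·t = 0.3157 m/s × 320.4 s = 101.2 m.
Hardness H = 201.9 HV × 9.807 MPa/HV = 1980 MPa = 1.980e+09 Pa.
Pin diameter d = 2.108 mm = 0.002108 m. Contact area A = π·d²/4 = π·(0.002108 m)²/4 = 3.490e-06 m².
In SI base units: W = 13.85 N, H = 1.980e+09 Pa, K = 2.103e-05.
By Archard's law, V = K·W·L/H = 2.103e-05 · 13.85 · 101.2 / 1.980e+09 = 1.488e-11 m³.
Average depth h = V/A = 1.488e-11 / 3.490e-06 = 4.263e-06 m.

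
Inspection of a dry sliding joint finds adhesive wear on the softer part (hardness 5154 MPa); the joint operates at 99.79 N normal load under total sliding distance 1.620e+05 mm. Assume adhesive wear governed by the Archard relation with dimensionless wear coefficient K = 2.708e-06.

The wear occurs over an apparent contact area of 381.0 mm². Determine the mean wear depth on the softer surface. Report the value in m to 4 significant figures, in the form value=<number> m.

Intermediate values are shown rounded — each operation holds exact precision, and one last rounding: four significant figures.
Convert: Total distance L = 1.620e+05 mm = 162.0 m.
Convert: Hardness H = 5154 MPa = 5.154e+09 Pa.
Convert: Contact area A = 381.0 mm² = 3.810e-04 m².
Working in SI base units: W = 99.79 N, H = 5.154e+09 Pa, K = 2.708e-06.
Archard relation: V = K·W·L/H = 2.708e-06 · 99.79 · 162.0 / 5.154e+09 = 8.494e-12 m³.
Depth h = V/A = 8.494e-12 / 3.810e-04 = 2.229e-08 m.

value=2.229e-08 m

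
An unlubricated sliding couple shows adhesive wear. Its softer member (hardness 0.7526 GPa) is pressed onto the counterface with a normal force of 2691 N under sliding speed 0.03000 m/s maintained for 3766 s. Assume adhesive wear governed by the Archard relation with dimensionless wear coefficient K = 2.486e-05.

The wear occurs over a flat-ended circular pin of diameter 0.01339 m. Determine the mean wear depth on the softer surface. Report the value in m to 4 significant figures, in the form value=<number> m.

value=7.132e-05 m

Displayed values are rounded — the algebra keeps full precision — one final rounding to four significant figures.
Total distance L = v·t = 0.03000 m/s × 3766 s = 113.0 m.
Hardness H = 0.7526 GPa = 7.526e+08 Pa.
Contact area A = π·d²/4 = π·(0.01339 m)²/4 = 1.408e-04 m².
As SI base values: W = 2691 N, H = 7.526e+08 Pa, K = 2.486e-05.
The Archard volume V = K·W·L/H = 2.486e-05 · 2691 · 113.0 / 7.526e+08 = 1.004e-08 m³.
Wear depth h = V/A = 1.004e-08 / 1.408e-04 = 7.132e-05 m.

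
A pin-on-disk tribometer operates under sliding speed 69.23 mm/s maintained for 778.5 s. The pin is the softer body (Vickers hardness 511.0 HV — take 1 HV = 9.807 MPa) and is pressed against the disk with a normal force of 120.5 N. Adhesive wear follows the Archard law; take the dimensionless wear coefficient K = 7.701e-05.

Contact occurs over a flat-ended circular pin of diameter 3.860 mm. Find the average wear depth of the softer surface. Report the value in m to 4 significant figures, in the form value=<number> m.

Intermediate values appear rounded; the algebra maintains full precision — one final rounding to 4 significant digits.
Sliding speed v = 69.23 mm/s = 0.06923 m/s. Sliding distance L = v·t = 0.06923 m/s × 778.5 s = 53.90 m.
Hardness H = 511.0 HV × 9.807 MPa/HV = 5011 MPa = 5.011e+09 Pa.
Pin diameter d = 3.860 mm = 0.003860 m. Contact area A = π·d²/4 = π·(0.003860 m)²/4 = 1.170e-05 m².
Restated in SI base units: W = 120.5 N, H = 5.011e+09 Pa, K = 7.701e-05.
Apply Archard: V = K·W·L/H = 7.701e-05 · 120.5 · 53.90 / 5.011e+09 = 9.980e-11 m³.
Depth of wear h = V/A = 9.980e-11 / 1.170e-05 = 8.528e-06 m.

value=8.528e-06 m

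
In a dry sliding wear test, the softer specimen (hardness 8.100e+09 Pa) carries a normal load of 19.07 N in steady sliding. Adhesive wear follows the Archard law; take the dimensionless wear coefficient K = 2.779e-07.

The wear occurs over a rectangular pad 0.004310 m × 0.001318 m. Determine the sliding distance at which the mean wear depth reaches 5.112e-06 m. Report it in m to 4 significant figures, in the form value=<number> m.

All arithmetic keeps full float precision; intermediate values appear rounded, and one last rounding, at 4 significant digits.
Contact area A = 0.004310 m × 0.001318 m = 5.681e-06 m².
Restated in SI base units: W = 19.07 N, H = 8.100e+09 Pa, K = 2.779e-07.
Permissible volume V_lim = h_lim·A = 5.112e-06 · 5.681e-06 = 2.904e-11 m³.
Sliding life L = V_lim·H/(K·W) = 2.904e-11 · 8.100e+09 / (2.779e-07 · 19.07) = 4.438e+04 m.

value=4.438e+04 m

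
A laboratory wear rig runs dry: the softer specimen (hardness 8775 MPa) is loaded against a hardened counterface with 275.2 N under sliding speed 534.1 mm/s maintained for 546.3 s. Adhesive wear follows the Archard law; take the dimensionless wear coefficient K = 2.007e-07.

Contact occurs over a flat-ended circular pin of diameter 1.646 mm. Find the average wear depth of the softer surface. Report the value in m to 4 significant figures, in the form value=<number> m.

All working math carries full precision. Intermediates are shown rounded; rounded once at the end to 4 significant figures.
Sliding speed v = 534.1 mm/s = 0.5341 m/s. Distance L = v·t = 0.5341 m/s × 546.3 s = 291.8 m.
Hardness H = 8775 MPa = 8.775e+09 Pa.
Pin diameter d = 1.646 mm = 0.001646 m. Contact area A = π·d²/4 = π·(0.001646 m)²/4 = 2.128e-06 m².
In SI base units: W = 275.2 N, H = 8.775e+09 Pa, K = 2.007e-07.
Apply Archard: V = K·W·L/H = 2.007e-07 · 275.2 · 291.8 / 8.775e+09 = 1.837e-12 m³.
Mean depth h = V/A = 1.837e-12 / 2.128e-06 = 8.631e-07 m.

value=8.631e-07 m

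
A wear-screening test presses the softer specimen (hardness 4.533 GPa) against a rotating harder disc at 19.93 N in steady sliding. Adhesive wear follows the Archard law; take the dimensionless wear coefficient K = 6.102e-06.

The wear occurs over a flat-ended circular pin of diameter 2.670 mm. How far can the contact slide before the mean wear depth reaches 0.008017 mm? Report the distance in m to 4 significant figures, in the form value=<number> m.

All working math runs at full precision; intermediate values are displayed rounded, and a lone final rounding: four significant digits.
Hardness H = 4.533 GPa = 4.533e+09 Pa.
Pin diameter d = 2.670 mm = 0.002670 m. Contact area A = π·d²/4 = π·(0.002670 m)²/4 = 5.599e-06 m².
Depth limit h_lim = 0.008017 mm = 8.017e-06 m.
Restated in SI base units: W = 19.93 N, H = 4.533e+09 Pa, K = 6.102e-06.
Limit volume V_lim = h_lim·A = 8.017e-06 · 5.599e-06 = 4.489e-11 m³.
Inverting, life L = V_lim·H/(K·W) = 4.489e-11 · 4.533e+09 / (6.102e-06 · 19.93) = 1673 m.

value=1673 m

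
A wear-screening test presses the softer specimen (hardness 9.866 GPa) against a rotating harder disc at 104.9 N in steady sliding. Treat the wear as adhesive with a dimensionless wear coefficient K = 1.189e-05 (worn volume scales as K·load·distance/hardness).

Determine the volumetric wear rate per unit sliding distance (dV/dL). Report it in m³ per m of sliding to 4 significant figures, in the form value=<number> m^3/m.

value=1.264e-13 m^3/m

All arithmetic maintains exact precision — the intermediates are displayed rounded. Rounded just once: four significant digits.
Hardness H = 9.866 GPa = 9.866e+09 Pa.
As SI base values: W = 104.9 N, H = 9.866e+09 Pa, K = 1.189e-05.
Sliding wear rate dV/dL = K·W/H, per unit distance: 1.189e-05 · 104.9 / 9.866e+09 = 1.264e-13 m³/m.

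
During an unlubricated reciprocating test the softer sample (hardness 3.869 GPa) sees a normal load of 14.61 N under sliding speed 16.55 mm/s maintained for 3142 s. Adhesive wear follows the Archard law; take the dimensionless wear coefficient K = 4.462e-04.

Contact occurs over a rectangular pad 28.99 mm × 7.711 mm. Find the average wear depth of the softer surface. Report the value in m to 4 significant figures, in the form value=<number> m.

value=3.919e-07 m

Intermediate values appear rounded. The computation holds exact precision; one last rounding: four significant figures.
Sliding speed v = 16.55 mm/s = 0.01655 m/s. Distance L = v·t = 0.01655 m/s × 3142 s = 52.00 m.
Hardness H = 3.869 GPa = 3.869e+09 Pa.
Pad sides 28.99 mm × 7.711 mm = 0.02899 m × 0.007711 m. Contact area A = 0.02899 m × 0.007711 m = 2.235e-04 m².
SI base units throughout: W = 14.61 N, H = 3.869e+09 Pa, K = 4.462e-04.
Archard relation: V = K·W·L/H = 4.462e-04 · 14.61 · 52.00 / 3.869e+09 = 8.762e-11 m³.
Depth h = V/A = 8.762e-11 / 2.235e-04 = 3.919e-07 m.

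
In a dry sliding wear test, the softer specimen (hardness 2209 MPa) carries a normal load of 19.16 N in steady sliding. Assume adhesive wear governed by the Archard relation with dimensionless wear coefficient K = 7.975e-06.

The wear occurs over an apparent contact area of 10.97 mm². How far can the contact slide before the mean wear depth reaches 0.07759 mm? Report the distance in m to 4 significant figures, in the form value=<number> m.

value=1.231e+04 m

The algebra runs at exact precision — the intermediates are printed rounded — one last rounding: 4 significant digits.
Convert: Hardness H = 2209 MPa = 2.209e+09 Pa.
Convert: Contact area A = 10.97 mm² = 1.097e-05 m².
Convert: Depth limit h_lim = 0.07759 mm = 7.759e-05 m.
As SI base values: W = 19.16 N, H = 2.209e+09 Pa, K = 7.975e-06.
Permissible volume V_lim = h_lim·A = 7.759e-05 · 1.097e-05 = 8.512e-10 m³.
Thus life L = V_lim·H/(K·W) = 8.512e-10 · 2.209e+09 / (7.975e-06 · 19.16) = 1.231e+04 m.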